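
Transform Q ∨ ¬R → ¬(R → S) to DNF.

Q ∨ ¬R → ¬(R → S)
⇔ ¬(Q ∨ ¬R) ∨ ¬(R → S)   [eliminate →]
⇔ ¬(Q ∨ ¬R) ∨ ¬(¬R ∨ S)   [eliminate →]
⇔ ¬Q ∧ ¬¬R ∨ ¬(¬R ∨ S)   [De Morgan]
⇔ ¬Q ∧ R ∨ ¬(¬R ∨ S)   [double negation]
⇔ ¬Q ∧ R ∨ ¬¬R ∧ ¬S   [De Morgan]
⇔ ¬Q ∧ R ∨ R ∧ ¬S   [double negation]

¬Q ∧ R ∨ R ∧ ¬S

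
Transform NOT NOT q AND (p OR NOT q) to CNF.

q AND (p OR NOT q)

NOT NOT q AND (p OR NOT q)
= q AND (p OR NOT q)   — double negation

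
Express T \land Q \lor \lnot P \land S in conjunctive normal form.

T \land Q \lor \lnot P \land S
⇔ (T \lor \lnot P) \land (T \lor S) \land (Q \lor \lnot P) \land (Q \lor S)   — distribute \lor over \land

(T \lor \lnot P) \land (T \lor S) \land (Q \lor \lnot P) \land (Q \lor S)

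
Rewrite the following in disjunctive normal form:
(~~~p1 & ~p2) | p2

(~~~p1 & ~p2) | p2
≡ (~p1 & ~p2) | p2

(~p1 & ~p2) | p2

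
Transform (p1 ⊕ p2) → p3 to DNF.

(¬p1 ∧ ¬p2) ∨ (p2 ∧ p1) ∨ p3

(p1 ⊕ p2) → p3
≡ ¬(p1 ⊕ p2) ∨ p3   [eliminate →]
≡ ¬((p1 ∧ ¬p2) ∨ (¬p1 ∧ p2)) ∨ p3   [expand ⊕]
≡ (¬(p1 ∧ ¬p2) ∧ ¬(¬p1 ∧ p2)) ∨ p3   [De Morgan]
≡ ((¬p1 ∨ ¬¬p2) ∧ ¬(¬p1 ∧ p2)) ∨ p3   [De Morgan]
≡ ((¬p1 ∨ p2) ∧ ¬(¬p1 ∧ p2)) ∨ p3   [double negation]
≡ ((¬p1 ∨ p2) ∧ (¬¬p1 ∨ ¬p2)) ∨ p3   [De Morgan]
≡ ((¬p1 ∨ p2) ∧ (p1 ∨ ¬p2)) ∨ p3   [double negation]
≡ (¬p1 ∧ p1) ∨ (¬p1 ∧ ¬p2) ∨ (p2 ∧ p1) ∨ (p2 ∧ ¬p2) ∨ p3   [distribute ∧ over ∨]
≡ (¬p1 ∧ ¬p2) ∨ (p2 ∧ p1) ∨ p3   [simplify]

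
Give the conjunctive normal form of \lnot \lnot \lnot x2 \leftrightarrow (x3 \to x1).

\lnot \lnot \lnot x2 \leftrightarrow (x3 \to x1)
≡ (\lnot \lnot \lnot x2 \to (x3 \to x1)) \land ((x3 \to x1) \to \lnot \lnot \lnot x2)   [eliminate \leftrightarrow]
≡ (\lnot \lnot \lnot \lnot x2 \lor (x3 \to x1)) \land ((x3 \to x1) \to \lnot \lnot \lnot x2)   [eliminate \to]
≡ (\lnot \lnot \lnot \lnot x2 \lor \lnot x3 \lor x1) \land ((x3 \to x1) \to \lnot \lnot \lnot x2)   [eliminate \to]
≡ (\lnot \lnot \lnot \lnot x2 \lor \lnot x3 \lor x1) \land (\lnot (x3 \to x1) \lor \lnot \lnot \lnot x2)   [eliminate \to]
≡ (\lnot \lnot \lnot \lnot x2 \lor \lnot x3 \lor x1) \land (\lnot (\lnot x3 \lor x1) \lor \lnot \lnot \lnot x2)   [eliminate \to]
≡ (\lnot \lnot x2 \lor \lnot x3 \lor x1) \land (\lnot (\lnot x3 \lor x1) \lor \lnot \lnot \lnot x2)   [double negation]
≡ (x2 \lor \lnot x3 \lor x1) \land (\lnot (\lnot x3 \lor x1) \lor \lnot \lnot \lnot x2)   [double negation]
≡ (x2 \lor \lnot x3 \lor x1) \land ((\lnot \lnot x3 \land \lnot x1) \lor \lnot \lnot \lnot x2)   [De Morgan]
≡ (x2 \lor \lnot x3 \lor x1) \land ((x3 \land \lnot x1) \lor \lnot \lnot \lnot x2)   [double negation]
≡ (x2 \lor \lnot x3 \lor x1) \land ((x3 \land \lnot x1) \lor \lnot x2)   [double negation]
≡ (x2 \lor \lnot x3 \lor x1) \land (x3 \lor \lnot x2) \land (\lnot x1 \lor \lnot x2)   [distribute \lor over \land]

(x2 \lor \lnot x3 \lor x1) \land (x3 \lor \lnot x2) \land (\lnot x1 \lor \lnot x2)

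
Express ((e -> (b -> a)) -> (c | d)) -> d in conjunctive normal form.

((e -> (b -> a)) -> (c | d)) -> d
= ~((e -> (b -> a)) -> (c | d)) | d   (eliminate ->)
= ~(~(e -> (b -> a)) | c | d) | d   (eliminate ->)
= ~(~(~e | (b -> a)) | c | d) | d   (eliminate ->)
= ~(~(~e | ~b | a) | c | d) | d   (eliminate ->)
= (~~(~e | ~b | a) & ~c & ~d) | d   (De Morgan)
= ((~e | ~b | a) & ~c & ~d) | d   (double negation)
= (~e | ~b | a | d) & (~c | d) & (~d | d)   (distribute | over &)
= (~e | ~b | a | d) & (~c | d)   (simplify)

(~e | ~b | a | d) & (~c | d)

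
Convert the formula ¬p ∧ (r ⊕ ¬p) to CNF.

¬p ∧ (r ⊕ ¬p)
⇔ ¬p ∧ (r ∨ ¬p) ∧ ¬(r ∧ ¬p)   [expand ⊕]
⇔ ¬p ∧ (r ∨ ¬p) ∧ (¬r ∨ ¬¬p)   [De Morgan]
⇔ ¬p ∧ (r ∨ ¬p) ∧ (¬r ∨ p)   [double negation]
⇔ ¬p ∧ (¬r ∨ p)   [simplify]

¬p ∧ (¬r ∨ p)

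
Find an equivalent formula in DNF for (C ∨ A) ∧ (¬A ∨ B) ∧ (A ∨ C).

(C ∨ A) ∧ (¬A ∨ B) ∧ (A ∨ C)
= (C ∧ ¬A ∧ A) ∨ (C ∧ ¬A ∧ C) ∨ (C ∧ B ∧ A) ∨ (C ∧ B ∧ C) ∨ (A ∧ ¬A ∧ A) ∨ (A ∧ ¬A ∧ C) ∨ (A ∧ B ∧ A) ∨ (A ∧ B ∧ C)   [distribute ∧ over ∨]
= (C ∧ ¬A) ∨ (C ∧ B) ∨ (A ∧ B)   [simplify]

(C ∧ ¬A) ∨ (C ∧ B) ∨ (A ∧ B)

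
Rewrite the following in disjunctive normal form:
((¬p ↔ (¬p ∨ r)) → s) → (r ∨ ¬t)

(p ∧ ¬r ∧ ¬s) ∨ (¬p ∧ ¬s) ∨ r ∨ ¬t

((¬p ↔ (¬p ∨ r)) → s) → (r ∨ ¬t)
⇔ ¬((¬p ↔ (¬p ∨ r)) → s) ∨ r ∨ ¬t   [eliminate →]
⇔ ¬(¬(¬p ↔ (¬p ∨ r)) ∨ s) ∨ r ∨ ¬t   [eliminate →]
⇔ ¬(¬((¬p → (¬p ∨ r)) ∧ ((¬p ∨ r) → ¬p)) ∨ s) ∨ r ∨ ¬t   [eliminate ↔]
⇔ ¬(¬((¬¬p ∨ ¬p ∨ r) ∧ ((¬p ∨ r) → ¬p)) ∨ s) ∨ r ∨ ¬t   [eliminate →]
⇔ ¬(¬((¬¬p ∨ ¬p ∨ r) ∧ (¬(¬p ∨ r) ∨ ¬p)) ∨ s) ∨ r ∨ ¬t   [eliminate →]
⇔ (¬¬((¬¬p ∨ ¬p ∨ r) ∧ (¬(¬p ∨ r) ∨ ¬p)) ∧ ¬s) ∨ r ∨ ¬t   [De Morgan]
⇔ ((¬¬p ∨ ¬p ∨ r) ∧ (¬(¬p ∨ r) ∨ ¬p) ∧ ¬s) ∨ r ∨ ¬t   [double negation]
⇔ ((p ∨ ¬p ∨ r) ∧ (¬(¬p ∨ r) ∨ ¬p) ∧ ¬s) ∨ r ∨ ¬t   [double negation]
⇔ ((p ∨ ¬p ∨ r) ∧ ((¬¬p ∧ ¬r) ∨ ¬p) ∧ ¬s) ∨ r ∨ ¬t   [De Morgan]
⇔ ((p ∨ ¬p ∨ r) ∧ ((p ∧ ¬r) ∨ ¬p) ∧ ¬s) ∨ r ∨ ¬t   [double negation]
⇔ (p ∧ p ∧ ¬r ∧ ¬s) ∨ (p ∧ ¬p ∧ ¬s) ∨ (¬p ∧ p ∧ ¬r ∧ ¬s) ∨ (¬p ∧ ¬p ∧ ¬s) ∨ (r ∧ p ∧ ¬r ∧ ¬s) ∨ (r ∧ ¬p ∧ ¬s) ∨ r ∨ ¬t   [distribute ∧ over ∨]
⇔ (p ∧ ¬r ∧ ¬s) ∨ (¬p ∧ ¬s) ∨ r ∨ ¬t   [simplify]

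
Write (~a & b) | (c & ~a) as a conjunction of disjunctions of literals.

(~a & b) | (c & ~a)
= (~a | c) & (~a | ~a) & (b | c) & (b | ~a)   [distribute | over &]
= ~a & (b | c)   [simplify]

~a & (b | c)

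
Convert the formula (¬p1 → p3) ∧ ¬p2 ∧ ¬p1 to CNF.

(p1 ∨ p3) ∧ ¬p2 ∧ ¬p1

(¬p1 → p3) ∧ ¬p2 ∧ ¬p1
≡ (¬¬p1 ∨ p3) ∧ ¬p2 ∧ ¬p1
≡ (p1 ∨ p3) ∧ ¬p2 ∧ ¬p1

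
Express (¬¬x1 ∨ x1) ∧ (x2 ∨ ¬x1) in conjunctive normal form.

x1 ∧ (x2 ∨ ¬x1)

(¬¬x1 ∨ x1) ∧ (x2 ∨ ¬x1)
≡ (x1 ∨ x1) ∧ (x2 ∨ ¬x1)   (double negation)
≡ x1 ∧ (x2 ∨ ¬x1)   (simplify)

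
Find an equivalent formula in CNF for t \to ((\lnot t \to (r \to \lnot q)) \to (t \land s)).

t \to ((\lnot t \to (r \to \lnot q)) \to (t \land s))
≡ \lnot t \lor ((\lnot t \to (r \to \lnot q)) \to (t \land s))   [eliminate \to]
≡ \lnot t \lor \lnot (\lnot t \to (r \to \lnot q)) \lor (t \land s)   [eliminate \to]
≡ \lnot t \lor \lnot (\lnot \lnot t \lor (r \to \lnot q)) \lor (t \land s)   [eliminate \to]
≡ \lnot t \lor \lnot (\lnot \lnot t \lor \lnot r \lor \lnot q) \lor (t \land s)   [eliminate \to]
≡ \lnot t \lor (\lnot \lnot \lnot t \land \lnot \lnot r \land \lnot \lnot q) \lor (t \land s)   [De Morgan]
≡ \lnot t \lor (\lnot t \land \lnot \lnot r \land \lnot \lnot q) \lor (t \land s)   [double negation]
≡ \lnot t \lor (\lnot t \land r \land \lnot \lnot q) \lor (t \land s)   [double negation]
≡ \lnot t \lor (\lnot t \land r \land q) \lor (t \land s)   [double negation]
≡ (\lnot t \lor \lnot t \lor t) \land (\lnot t \lor \lnot t \lor s) \land (\lnot t \lor r \lor t) \land (\lnot t \lor r \lor s) \land (\lnot t \lor q \lor t) \land (\lnot t \lor q \lor s)   [distribute \lor over \land]
≡ \lnot t \lor s   [simplify]

\lnot t \lor s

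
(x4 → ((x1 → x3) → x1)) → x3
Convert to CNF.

(x4 ∨ x3) ∧ (¬x1 ∨ x3)

(x4 → ((x1 → x3) → x1)) → x3
≡ ¬(x4 → ((x1 → x3) → x1)) ∨ x3   (eliminate →)
≡ ¬(¬x4 ∨ ((x1 → x3) → x1)) ∨ x3   (eliminate →)
≡ ¬(¬x4 ∨ ¬(x1 → x3) ∨ x1) ∨ x3   (eliminate →)
≡ ¬(¬x4 ∨ ¬(¬x1 ∨ x3) ∨ x1) ∨ x3   (eliminate →)
≡ (¬¬x4 ∧ ¬¬(¬x1 ∨ x3) ∧ ¬x1) ∨ x3   (De Morgan)
≡ (x4 ∧ ¬¬(¬x1 ∨ x3) ∧ ¬x1) ∨ x3   (double negation)
≡ (x4 ∧ (¬x1 ∨ x3) ∧ ¬x1) ∨ x3   (double negation)
≡ (x4 ∨ x3) ∧ (¬x1 ∨ x3 ∨ x3) ∧ (¬x1 ∨ x3)   (distribute ∨ over ∧)
≡ (x4 ∨ x3) ∧ (¬x1 ∨ x3)   (simplify)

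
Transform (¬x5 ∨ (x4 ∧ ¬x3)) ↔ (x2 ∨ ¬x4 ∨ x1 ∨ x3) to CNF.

(¬x5 ∨ (x4 ∧ ¬x3)) ↔ (x2 ∨ ¬x4 ∨ x1 ∨ x3)
≡ ((¬x5 ∨ (x4 ∧ ¬x3)) → (x2 ∨ ¬x4 ∨ x1 ∨ x3)) ∧ ((x2 ∨ ¬x4 ∨ x1 ∨ x3) → (¬x5 ∨ (x4 ∧ ¬x3)))   (eliminate ↔)
≡ (¬(¬x5 ∨ (x4 ∧ ¬x3)) ∨ x2 ∨ ¬x4 ∨ x1 ∨ x3) ∧ ((x2 ∨ ¬x4 ∨ x1 ∨ x3) → (¬x5 ∨ (x4 ∧ ¬x3)))   (eliminate →)
≡ (¬(¬x5 ∨ (x4 ∧ ¬x3)) ∨ x2 ∨ ¬x4 ∨ x1 ∨ x3) ∧ (¬(x2 ∨ ¬x4 ∨ x1 ∨ x3) ∨ ¬x5 ∨ (x4 ∧ ¬x3))   (eliminate →)
≡ ((¬¬x5 ∧ ¬(x4 ∧ ¬x3)) ∨ x2 ∨ ¬x4 ∨ x1 ∨ x3) ∧ (¬(x2 ∨ ¬x4 ∨ x1 ∨ x3) ∨ ¬x5 ∨ (x4 ∧ ¬x3))   (De Morgan)
≡ ((x5 ∧ ¬(x4 ∧ ¬x3)) ∨ x2 ∨ ¬x4 ∨ x1 ∨ x3) ∧ (¬(x2 ∨ ¬x4 ∨ x1 ∨ x3) ∨ ¬x5 ∨ (x4 ∧ ¬x3))   (double negation)
≡ ((x5 ∧ (¬x4 ∨ ¬¬x3)) ∨ x2 ∨ ¬x4 ∨ x1 ∨ x3) ∧ (¬(x2 ∨ ¬x4 ∨ x1 ∨ x3) ∨ ¬x5 ∨ (x4 ∧ ¬x3))   (De Morgan)
≡ ((x5 ∧ (¬x4 ∨ x3)) ∨ x2 ∨ ¬x4 ∨ x1 ∨ x3) ∧ (¬(x2 ∨ ¬x4 ∨ x1 ∨ x3) ∨ ¬x5 ∨ (x4 ∧ ¬x3))   (double negation)
≡ ((x5 ∧ (¬x4 ∨ x3)) ∨ x2 ∨ ¬x4 ∨ x1 ∨ x3) ∧ ((¬x2 ∧ ¬¬x4 ∧ ¬x1 ∧ ¬x3) ∨ ¬x5 ∨ (x4 ∧ ¬x3))   (De Morgan)
≡ ((x5 ∧ (¬x4 ∨ x3)) ∨ x2 ∨ ¬x4 ∨ x1 ∨ x3) ∧ ((¬x2 ∧ x4 ∧ ¬x1 ∧ ¬x3) ∨ ¬x5 ∨ (x4 ∧ ¬x3))   (double negation)
≡ (x5 ∨ x2 ∨ ¬x4 ∨ x1 ∨ x3) ∧ (¬x4 ∨ x3 ∨ x2 ∨ ¬x4 ∨ x1 ∨ x3) ∧ (¬x2 ∨ ¬x5 ∨ x4) ∧ (¬x2 ∨ ¬x5 ∨ ¬x3) ∧ (x4 ∨ ¬x5 ∨ x4) ∧ (x4 ∨ ¬x5 ∨ ¬x3) ∧ (¬x1 ∨ ¬x5 ∨ x4) ∧ (¬x1 ∨ ¬x5 ∨ ¬x3) ∧ (¬x3 ∨ ¬x5 ∨ x4) ∧ (¬x3 ∨ ¬x5 ∨ ¬x3)   (distribute ∨ over ∧)
≡ (¬x4 ∨ x3 ∨ x2 ∨ x1) ∧ (x4 ∨ ¬x5) ∧ (¬x3 ∨ ¬x5)   (simplify)

(¬x4 ∨ x3 ∨ x2 ∨ x1) ∧ (x4 ∨ ¬x5) ∧ (¬x3 ∨ ¬x5)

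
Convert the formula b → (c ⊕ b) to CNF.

¬b ∨ ¬c

b → (c ⊕ b)
≡ ¬b ∨ (c ⊕ b)   — eliminate →
≡ ¬b ∨ ((c ∨ b) ∧ ¬(c ∧ b))   — expand ⊕
≡ ¬b ∨ ((c ∨ b) ∧ (¬c ∨ ¬b))   — De Morgan
≡ (¬b ∨ c ∨ b) ∧ (¬b ∨ ¬c ∨ ¬b)   — distribute ∨ over ∧
≡ ¬b ∨ ¬c   — simplify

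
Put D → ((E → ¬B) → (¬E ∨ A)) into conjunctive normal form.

¬D ∨ B ∨ ¬E ∨ A

D → ((E → ¬B) → (¬E ∨ A))
≡ ¬D ∨ ((E → ¬B) → (¬E ∨ A))   (eliminate →)
≡ ¬D ∨ ¬(E → ¬B) ∨ ¬E ∨ A   (eliminate →)
≡ ¬D ∨ ¬(¬E ∨ ¬B) ∨ ¬E ∨ A   (eliminate →)
≡ ¬D ∨ (¬¬E ∧ ¬¬B) ∨ ¬E ∨ A   (De Morgan)
≡ ¬D ∨ (E ∧ ¬¬B) ∨ ¬E ∨ A   (double negation)
≡ ¬D ∨ (E ∧ B) ∨ ¬E ∨ A   (double negation)
≡ (¬D ∨ E ∨ ¬E ∨ A) ∧ (¬D ∨ B ∨ ¬E ∨ A)   (distribute ∨ over ∧)
≡ ¬D ∨ B ∨ ¬E ∨ A   (simplify)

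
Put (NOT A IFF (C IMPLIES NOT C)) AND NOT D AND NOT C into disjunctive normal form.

NOT C AND NOT A AND NOT D

(NOT A IFF (C IMPLIES NOT C)) AND NOT D AND NOT C
≡ (NOT A IMPLIES (C IMPLIES NOT C)) AND ((C IMPLIES NOT C) IMPLIES NOT A) AND NOT D AND NOT C   (eliminate IFF)
≡ (NOT NOT A OR (C IMPLIES NOT C)) AND ((C IMPLIES NOT C) IMPLIES NOT A) AND NOT D AND NOT C   (eliminate IMPLIES)
≡ (NOT NOT A OR NOT C OR NOT C) AND ((C IMPLIES NOT C) IMPLIES NOT A) AND NOT D AND NOT C   (eliminate IMPLIES)
≡ (NOT NOT A OR NOT C OR NOT C) AND (NOT (C IMPLIES NOT C) OR NOT A) AND NOT D AND NOT C   (eliminate IMPLIES)
≡ (NOT NOT A OR NOT C OR NOT C) AND (NOT (NOT C OR NOT C) OR NOT A) AND NOT D AND NOT C   (eliminate IMPLIES)
≡ (A OR NOT C OR NOT C) AND (NOT (NOT C OR NOT C) OR NOT A) AND NOT D AND NOT C   (double negation)
≡ (A OR NOT C OR NOT C) AND ((NOT NOT C AND NOT NOT C) OR NOT A) AND NOT D AND NOT C   (De Morgan)
≡ (A OR NOT C OR NOT C) AND ((C AND NOT NOT C) OR NOT A) AND NOT D AND NOT C   (double negation)
≡ (A OR NOT C OR NOT C) AND ((C AND C) OR NOT A) AND NOT D AND NOT C   (double negation)
≡ (A AND C AND C AND NOT D AND NOT C) OR (A AND NOT A AND NOT D AND NOT C) OR (NOT C AND C AND C AND NOT D AND NOT C) OR (NOT C AND NOT A AND NOT D AND NOT C) OR (NOT C AND C AND C AND NOT D AND NOT C) OR (NOT C AND NOT A AND NOT D AND NOT C)   (distribute AND over OR)
≡ NOT C AND NOT A AND NOT D   (simplify)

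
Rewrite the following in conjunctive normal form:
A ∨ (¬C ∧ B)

(A ∨ ¬C) ∧ (A ∨ B)

A ∨ (¬C ∧ B)
≡ (A ∨ ¬C) ∧ (A ∨ B)   [distribute ∨ over ∧]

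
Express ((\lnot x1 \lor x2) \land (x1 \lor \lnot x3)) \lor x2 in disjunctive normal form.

(\lnot x1 \land \lnot x3) \lor x2

((\lnot x1 \lor x2) \land (x1 \lor \lnot x3)) \lor x2
= (\lnot x1 \land x1) \lor (\lnot x1 \land \lnot x3) \lor (x2 \land x1) \lor (x2 \land \lnot x3) \lor x2   — distribute \land over \lor
= (\lnot x1 \land \lnot x3) \lor x2   — simplify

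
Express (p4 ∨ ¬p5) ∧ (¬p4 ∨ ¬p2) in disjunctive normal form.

p4 ∧ ¬p2 ∨ ¬p5 ∧ ¬p4 ∨ ¬p5 ∧ ¬p2

(p4 ∨ ¬p5) ∧ (¬p4 ∨ ¬p2)
⇔ p4 ∧ ¬p4 ∨ p4 ∧ ¬p2 ∨ ¬p5 ∧ ¬p4 ∨ ¬p5 ∧ ¬p2   (distribute ∧ over ∨)
⇔ p4 ∧ ¬p2 ∨ ¬p5 ∧ ¬p4 ∨ ¬p5 ∧ ¬p2   (simplify)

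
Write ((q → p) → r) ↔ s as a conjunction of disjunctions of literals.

((q → p) → r) ↔ s
⇔ (((q → p) → r) → s) ∧ (s → ((q → p) → r))   [eliminate ↔]
⇔ (¬((q → p) → r) ∨ s) ∧ (s → ((q → p) → r))   [eliminate →]
⇔ (¬(¬(q → p) ∨ r) ∨ s) ∧ (s → ((q → p) → r))   [eliminate →]
⇔ (¬(¬(¬q ∨ p) ∨ r) ∨ s) ∧ (s → ((q → p) → r))   [eliminate →]
⇔ (¬(¬(¬q ∨ p) ∨ r) ∨ s) ∧ (¬s ∨ ((q → p) → r))   [eliminate →]
⇔ (¬(¬(¬q ∨ p) ∨ r) ∨ s) ∧ (¬s ∨ ¬(q → p) ∨ r)   [eliminate →]
⇔ (¬(¬(¬q ∨ p) ∨ r) ∨ s) ∧ (¬s ∨ ¬(¬q ∨ p) ∨ r)   [eliminate →]
⇔ ((¬¬(¬q ∨ p) ∧ ¬r) ∨ s) ∧ (¬s ∨ ¬(¬q ∨ p) ∨ r)   [De Morgan]
⇔ (((¬q ∨ p) ∧ ¬r) ∨ s) ∧ (¬s ∨ ¬(¬q ∨ p) ∨ r)   [double negation]
⇔ (((¬q ∨ p) ∧ ¬r) ∨ s) ∧ (¬s ∨ (¬¬q ∧ ¬p) ∨ r)   [De Morgan]
⇔ (((¬q ∨ p) ∧ ¬r) ∨ s) ∧ (¬s ∨ (q ∧ ¬p) ∨ r)   [double negation]
⇔ (¬q ∨ p ∨ s) ∧ (¬r ∨ s) ∧ (¬s ∨ q ∨ r) ∧ (¬s ∨ ¬p ∨ r)   [distribute ∨ over ∧]

(¬q ∨ p ∨ s) ∧ (¬r ∨ s) ∧ (¬s ∨ q ∨ r) ∧ (¬s ∨ ¬p ∨ r)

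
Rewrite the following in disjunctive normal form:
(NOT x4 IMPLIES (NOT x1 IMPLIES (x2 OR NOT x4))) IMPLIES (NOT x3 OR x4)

NOT x3 OR x4

(NOT x4 IMPLIES (NOT x1 IMPLIES (x2 OR NOT x4))) IMPLIES (NOT x3 OR x4)
⇔ NOT (NOT x4 IMPLIES (NOT x1 IMPLIES (x2 OR NOT x4))) OR NOT x3 OR x4   [eliminate IMPLIES]
⇔ NOT (NOT NOT x4 OR (NOT x1 IMPLIES (x2 OR NOT x4))) OR NOT x3 OR x4   [eliminate IMPLIES]
⇔ NOT (NOT NOT x4 OR NOT NOT x1 OR x2 OR NOT x4) OR NOT x3 OR x4   [eliminate IMPLIES]
⇔ (NOT NOT NOT x4 AND NOT NOT NOT x1 AND NOT x2 AND NOT NOT x4) OR NOT x3 OR x4   [De Morgan]
⇔ (NOT x4 AND NOT NOT NOT x1 AND NOT x2 AND NOT NOT x4) OR NOT x3 OR x4   [double negation]
⇔ (NOT x4 AND NOT x1 AND NOT x2 AND NOT NOT x4) OR NOT x3 OR x4   [double negation]
⇔ (NOT x4 AND NOT x1 AND NOT x2 AND x4) OR NOT x3 OR x4   [double negation]
⇔ NOT x3 OR x4   [simplify]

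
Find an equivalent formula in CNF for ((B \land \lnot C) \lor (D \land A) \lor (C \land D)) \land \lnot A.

(B \lor D) \land (B \lor A \lor C) \land (\lnot C \lor D) \land \lnot A

((B \land \lnot C) \lor (D \land A) \lor (C \land D)) \land \lnot A
≡ (B \lor D \lor C) \land (B \lor D \lor D) \land (B \lor A \lor C) \land (B \lor A \lor D) \land (\lnot C \lor D \lor C) \land (\lnot C \lor D \lor D) \land (\lnot C \lor A \lor C) \land (\lnot C \lor A \lor D) \land \lnot A   [distribute \lor over \land]
≡ (B \lor D) \land (B \lor A \lor C) \land (\lnot C \lor D) \land \lnot A   [simplify]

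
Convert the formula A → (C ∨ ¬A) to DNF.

¬A ∨ C

A → (C ∨ ¬A)
= ¬A ∨ C ∨ ¬A   [eliminate →]
= ¬A ∨ C   [simplify]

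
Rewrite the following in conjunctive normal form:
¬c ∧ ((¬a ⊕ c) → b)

¬c ∧ (a ∨ c ∨ b)

¬c ∧ ((¬a ⊕ c) → b)
⇔ ¬c ∧ (¬(¬a ⊕ c) ∨ b)   [eliminate →]
⇔ ¬c ∧ (¬((¬a ∨ c) ∧ ¬(¬a ∧ c)) ∨ b)   [expand ⊕]
⇔ ¬c ∧ (¬(¬a ∨ c) ∨ ¬¬(¬a ∧ c) ∨ b)   [De Morgan]
⇔ ¬c ∧ ((¬¬a ∧ ¬c) ∨ ¬¬(¬a ∧ c) ∨ b)   [De Morgan]
⇔ ¬c ∧ ((a ∧ ¬c) ∨ ¬¬(¬a ∧ c) ∨ b)   [double negation]
⇔ ¬c ∧ ((a ∧ ¬c) ∨ (¬a ∧ c) ∨ b)   [double negation]
⇔ ¬c ∧ (a ∨ ¬a ∨ b) ∧ (a ∨ c ∨ b) ∧ (¬c ∨ ¬a ∨ b) ∧ (¬c ∨ c ∨ b)   [distribute ∨ over ∧]
⇔ ¬c ∧ (a ∨ c ∨ b)   [simplify]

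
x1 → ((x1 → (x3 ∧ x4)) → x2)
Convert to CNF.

¬x1 ∨ ¬x3 ∨ ¬x4 ∨ x2

x1 → ((x1 → (x3 ∧ x4)) → x2)
= ¬x1 ∨ ((x1 → (x3 ∧ x4)) → x2)   [eliminate →]
= ¬x1 ∨ ¬(x1 → (x3 ∧ x4)) ∨ x2   [eliminate →]
= ¬x1 ∨ ¬(¬x1 ∨ (x3 ∧ x4)) ∨ x2   [eliminate →]
= ¬x1 ∨ (¬¬x1 ∧ ¬(x3 ∧ x4)) ∨ x2   [De Morgan]
= ¬x1 ∨ (x1 ∧ ¬(x3 ∧ x4)) ∨ x2   [double negation]
= ¬x1 ∨ (x1 ∧ (¬x3 ∨ ¬x4)) ∨ x2   [De Morgan]
= (¬x1 ∨ x1 ∨ x2) ∧ (¬x1 ∨ ¬x3 ∨ ¬x4 ∨ x2)   [distribute ∨ over ∧]
= ¬x1 ∨ ¬x3 ∨ ¬x4 ∨ x2   [simplify]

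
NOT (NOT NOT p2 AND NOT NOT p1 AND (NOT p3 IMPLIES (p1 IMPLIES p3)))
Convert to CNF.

NOT p2 OR NOT p1 OR NOT p3

NOT (NOT NOT p2 AND NOT NOT p1 AND (NOT p3 IMPLIES (p1 IMPLIES p3)))
⇔ NOT (NOT NOT p2 AND NOT NOT p1 AND (NOT NOT p3 OR (p1 IMPLIES p3)))   — eliminate IMPLIES
⇔ NOT (NOT NOT p2 AND NOT NOT p1 AND (NOT NOT p3 OR NOT p1 OR p3))   — eliminate IMPLIES
⇔ NOT NOT NOT p2 OR NOT NOT NOT p1 OR NOT (NOT NOT p3 OR NOT p1 OR p3)   — De Morgan
⇔ NOT p2 OR NOT NOT NOT p1 OR NOT (NOT NOT p3 OR NOT p1 OR p3)   — double negation
⇔ NOT p2 OR NOT p1 OR NOT (NOT NOT p3 OR NOT p1 OR p3)   — double negation
⇔ NOT p2 OR NOT p1 OR (NOT NOT NOT p3 AND NOT NOT p1 AND NOT p3)   — De Morgan
⇔ NOT p2 OR NOT p1 OR (NOT p3 AND NOT NOT p1 AND NOT p3)   — double negation
⇔ NOT p2 OR NOT p1 OR (NOT p3 AND p1 AND NOT p3)   — double negation
⇔ (NOT p2 OR NOT p1 OR NOT p3) AND (NOT p2 OR NOT p1 OR p1) AND (NOT p2 OR NOT p1 OR NOT p3)   — distribute OR over AND
⇔ NOT p2 OR NOT p1 OR NOT p3   — simplify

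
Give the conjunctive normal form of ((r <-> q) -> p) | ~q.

((r <-> q) -> p) | ~q
≡ ~(r <-> q) | p | ~q   (eliminate ->)
≡ ~((r -> q) & (q -> r)) | p | ~q   (eliminate <->)
≡ ~((~r | q) & (q -> r)) | p | ~q   (eliminate ->)
≡ ~((~r | q) & (~q | r)) | p | ~q   (eliminate ->)
≡ ~(~r | q) | ~(~q | r) | p | ~q   (De Morgan)
≡ (~~r & ~q) | ~(~q | r) | p | ~q   (De Morgan)
≡ (r & ~q) | ~(~q | r) | p | ~q   (double negation)
≡ (r & ~q) | (~~q & ~r) | p | ~q   (De Morgan)
≡ (r & ~q) | (q & ~r) | p | ~q   (double negation)
≡ (r | q | p | ~q) & (r | ~r | p | ~q) & (~q | q | p | ~q) & (~q | ~r | p | ~q)   (distribute | over &)
≡ ~q | ~r | p   (simplify)

~q | ~r | p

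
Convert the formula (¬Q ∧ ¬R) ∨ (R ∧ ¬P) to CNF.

(¬Q ∧ ¬R) ∨ (R ∧ ¬P)
⇔ (¬Q ∨ R) ∧ (¬Q ∨ ¬P) ∧ (¬R ∨ R) ∧ (¬R ∨ ¬P)   (distribute ∨ over ∧)
⇔ (¬Q ∨ R) ∧ (¬Q ∨ ¬P) ∧ (¬R ∨ ¬P)   (simplify)

(¬Q ∨ R) ∧ (¬Q ∨ ¬P) ∧ (¬R ∨ ¬P)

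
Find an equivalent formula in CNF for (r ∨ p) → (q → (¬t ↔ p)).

(¬r ∨ ¬q ∨ t ∨ p) ∧ (¬p ∨ ¬q ∨ ¬t)

(r ∨ p) → (q → (¬t ↔ p))
≡ ¬(r ∨ p) ∨ (q → (¬t ↔ p))   [eliminate →]
≡ ¬(r ∨ p) ∨ ¬q ∨ (¬t ↔ p)   [eliminate →]
≡ ¬(r ∨ p) ∨ ¬q ∨ ((¬t → p) ∧ (p → ¬t))   [eliminate ↔]
≡ ¬(r ∨ p) ∨ ¬q ∨ ((¬¬t ∨ p) ∧ (p → ¬t))   [eliminate →]
≡ ¬(r ∨ p) ∨ ¬q ∨ ((¬¬t ∨ p) ∧ (¬p ∨ ¬t))   [eliminate →]
≡ (¬r ∧ ¬p) ∨ ¬q ∨ ((¬¬t ∨ p) ∧ (¬p ∨ ¬t))   [De Morgan]
≡ (¬r ∧ ¬p) ∨ ¬q ∨ ((t ∨ p) ∧ (¬p ∨ ¬t))   [double negation]
≡ (¬r ∨ ¬q ∨ t ∨ p) ∧ (¬r ∨ ¬q ∨ ¬p ∨ ¬t) ∧ (¬p ∨ ¬q ∨ t ∨ p) ∧ (¬p ∨ ¬q ∨ ¬p ∨ ¬t)   [distribute ∨ over ∧]
≡ (¬r ∨ ¬q ∨ t ∨ p) ∧ (¬p ∨ ¬q ∨ ¬t)   [simplify]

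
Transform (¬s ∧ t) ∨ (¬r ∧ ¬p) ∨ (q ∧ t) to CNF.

(¬s ∨ ¬r ∨ q) ∧ (¬s ∨ ¬p ∨ q) ∧ (t ∨ ¬r) ∧ (t ∨ ¬p)

(¬s ∧ t) ∨ (¬r ∧ ¬p) ∨ (q ∧ t)
≡ (¬s ∨ ¬r ∨ q) ∧ (¬s ∨ ¬r ∨ t) ∧ (¬s ∨ ¬p ∨ q) ∧ (¬s ∨ ¬p ∨ t) ∧ (t ∨ ¬r ∨ q) ∧ (t ∨ ¬r ∨ t) ∧ (t ∨ ¬p ∨ q) ∧ (t ∨ ¬p ∨ t)   [distribute ∨ over ∧]
≡ (¬s ∨ ¬r ∨ q) ∧ (¬s ∨ ¬p ∨ q) ∧ (t ∨ ¬r) ∧ (t ∨ ¬p)   [simplify]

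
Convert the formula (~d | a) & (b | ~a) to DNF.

(~d & b) | (~d & ~a) | (a & b)

(~d | a) & (b | ~a)
≡ (~d & b) | (~d & ~a) | (a & b) | (a & ~a)   [distribute & over |]
≡ (~d & b) | (~d & ~a) | (a & b)   [simplify]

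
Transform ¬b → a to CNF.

¬b → a
≡ ¬¬b ∨ a
≡ b ∨ a

b ∨ a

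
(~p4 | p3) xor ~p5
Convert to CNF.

(~p4 | p3) xor ~p5
= (~p4 | p3 | ~p5) & ~((~p4 | p3) & ~p5)
= (~p4 | p3 | ~p5) & (~(~p4 | p3) | ~~p5)
= (~p4 | p3 | ~p5) & ((~~p4 & ~p3) | ~~p5)
= (~p4 | p3 | ~p5) & ((p4 & ~p3) | ~~p5)
= (~p4 | p3 | ~p5) & ((p4 & ~p3) | p5)
= (~p4 | p3 | ~p5) & (p4 | p5) & (~p3 | p5)

(~p4 | p3 | ~p5) & (p4 | p5) & (~p3 | p5)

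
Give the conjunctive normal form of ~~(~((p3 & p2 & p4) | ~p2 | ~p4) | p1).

~~(~((p3 & p2 & p4) | ~p2 | ~p4) | p1)
≡ ~((p3 & p2 & p4) | ~p2 | ~p4) | p1
≡ (~(p3 & p2 & p4) & ~~p2 & ~~p4) | p1
≡ ((~p3 | ~p2 | ~p4) & ~~p2 & ~~p4) | p1
≡ ((~p3 | ~p2 | ~p4) & p2 & ~~p4) | p1
≡ ((~p3 | ~p2 | ~p4) & p2 & p4) | p1
≡ (~p3 | ~p2 | ~p4 | p1) & (p2 | p1) & (p4 | p1)

(~p3 | ~p2 | ~p4 | p1) & (p2 | p1) & (p4 | p1)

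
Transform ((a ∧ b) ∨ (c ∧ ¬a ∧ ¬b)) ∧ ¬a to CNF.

((a ∧ b) ∨ (c ∧ ¬a ∧ ¬b)) ∧ ¬a
⇔ (a ∨ c) ∧ (a ∨ ¬a) ∧ (a ∨ ¬b) ∧ (b ∨ c) ∧ (b ∨ ¬a) ∧ (b ∨ ¬b) ∧ ¬a   — distribute ∨ over ∧
⇔ (a ∨ c) ∧ (a ∨ ¬b) ∧ (b ∨ c) ∧ ¬a   — simplify

(a ∨ c) ∧ (a ∨ ¬b) ∧ (b ∨ c) ∧ ¬a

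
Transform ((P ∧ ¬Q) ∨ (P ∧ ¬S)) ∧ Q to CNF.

((P ∧ ¬Q) ∨ (P ∧ ¬S)) ∧ Q
≡ (P ∨ P) ∧ (P ∨ ¬S) ∧ (¬Q ∨ P) ∧ (¬Q ∨ ¬S) ∧ Q   — distribute ∨ over ∧
≡ P ∧ (¬Q ∨ ¬S) ∧ Q   — simplify

P ∧ (¬Q ∨ ¬S) ∧ Q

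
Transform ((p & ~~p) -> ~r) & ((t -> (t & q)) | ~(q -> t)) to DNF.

(~p & ~t) | (~p & t & q) | (~r & ~t) | (~r & t & q)

((p & ~~p) -> ~r) & ((t -> (t & q)) | ~(q -> t))
= (~(p & ~~p) | ~r) & ((t -> (t & q)) | ~(q -> t))   [eliminate ->]
= (~(p & ~~p) | ~r) & (~t | (t & q) | ~(q -> t))   [eliminate ->]
= (~(p & ~~p) | ~r) & (~t | (t & q) | ~(~q | t))   [eliminate ->]
= (~p | ~~~p | ~r) & (~t | (t & q) | ~(~q | t))   [De Morgan]
= (~p | ~p | ~r) & (~t | (t & q) | ~(~q | t))   [double negation]
= (~p | ~p | ~r) & (~t | (t & q) | (~~q & ~t))   [De Morgan]
= (~p | ~p | ~r) & (~t | (t & q) | (q & ~t))   [double negation]
= (~p & ~t) | (~p & t & q) | (~p & q & ~t) | (~p & ~t) | (~p & t & q) | (~p & q & ~t) | (~r & ~t) | (~r & t & q) | (~r & q & ~t)   [distribute & over |]
= (~p & ~t) | (~p & t & q) | (~r & ~t) | (~r & t & q)   [simplify]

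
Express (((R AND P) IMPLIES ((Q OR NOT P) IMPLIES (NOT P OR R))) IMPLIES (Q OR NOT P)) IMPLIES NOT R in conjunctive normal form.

(((R AND P) IMPLIES ((Q OR NOT P) IMPLIES (NOT P OR R))) IMPLIES (Q OR NOT P)) IMPLIES NOT R
⇔ NOT (((R AND P) IMPLIES ((Q OR NOT P) IMPLIES (NOT P OR R))) IMPLIES (Q OR NOT P)) OR NOT R   (eliminate IMPLIES)
⇔ NOT (NOT ((R AND P) IMPLIES ((Q OR NOT P) IMPLIES (NOT P OR R))) OR Q OR NOT P) OR NOT R   (eliminate IMPLIES)
⇔ NOT (NOT (NOT (R AND P) OR ((Q OR NOT P) IMPLIES (NOT P OR R))) OR Q OR NOT P) OR NOT R   (eliminate IMPLIES)
⇔ NOT (NOT (NOT (R AND P) OR NOT (Q OR NOT P) OR NOT P OR R) OR Q OR NOT P) OR NOT R   (eliminate IMPLIES)
⇔ (NOT NOT (NOT (R AND P) OR NOT (Q OR NOT P) OR NOT P OR R) AND NOT Q AND NOT NOT P) OR NOT R   (De Morgan)
⇔ ((NOT (R AND P) OR NOT (Q OR NOT P) OR NOT P OR R) AND NOT Q AND NOT NOT P) OR NOT R   (double negation)
⇔ ((NOT R OR NOT P OR NOT (Q OR NOT P) OR NOT P OR R) AND NOT Q AND NOT NOT P) OR NOT R   (De Morgan)
⇔ ((NOT R OR NOT P OR (NOT Q AND NOT NOT P) OR NOT P OR R) AND NOT Q AND NOT NOT P) OR NOT R   (De Morgan)
⇔ ((NOT R OR NOT P OR (NOT Q AND P) OR NOT P OR R) AND NOT Q AND NOT NOT P) OR NOT R   (double negation)
⇔ ((NOT R OR NOT P OR (NOT Q AND P) OR NOT P OR R) AND NOT Q AND P) OR NOT R   (double negation)
⇔ (NOT R OR NOT P OR NOT Q OR NOT P OR R OR NOT R) AND (NOT R OR NOT P OR P OR NOT P OR R OR NOT R) AND (NOT Q OR NOT R) AND (P OR NOT R)   (distribute OR over AND)
⇔ (NOT Q OR NOT R) AND (P OR NOT R)   (simplify)

(NOT Q OR NOT R) AND (P OR NOT R)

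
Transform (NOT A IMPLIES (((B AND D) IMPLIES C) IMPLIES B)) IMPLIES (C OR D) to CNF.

(NOT A IMPLIES (((B AND D) IMPLIES C) IMPLIES B)) IMPLIES (C OR D)
⇔ NOT (NOT A IMPLIES (((B AND D) IMPLIES C) IMPLIES B)) OR C OR D
⇔ NOT (NOT NOT A OR (((B AND D) IMPLIES C) IMPLIES B)) OR C OR D
⇔ NOT (NOT NOT A OR NOT ((B AND D) IMPLIES C) OR B) OR C OR D
⇔ NOT (NOT NOT A OR NOT (NOT (B AND D) OR C) OR B) OR C OR D
⇔ (NOT NOT NOT A AND NOT NOT (NOT (B AND D) OR C) AND NOT B) OR C OR D
⇔ (NOT A AND NOT NOT (NOT (B AND D) OR C) AND NOT B) OR C OR D
⇔ (NOT A AND (NOT (B AND D) OR C) AND NOT B) OR C OR D
⇔ (NOT A AND (NOT B OR NOT D OR C) AND NOT B) OR C OR D
⇔ (NOT A OR C OR D) AND (NOT B OR NOT D OR C OR C OR D) AND (NOT B OR C OR D)
⇔ (NOT A OR C OR D) AND (NOT B OR C OR D)

(NOT A OR C OR D) AND (NOT B OR C OR D)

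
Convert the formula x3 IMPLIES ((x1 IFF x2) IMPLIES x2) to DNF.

x3 IMPLIES ((x1 IFF x2) IMPLIES x2)
≡ NOT x3 OR ((x1 IFF x2) IMPLIES x2)   (eliminate IMPLIES)
≡ NOT x3 OR NOT (x1 IFF x2) OR x2   (eliminate IMPLIES)
≡ NOT x3 OR NOT ((x1 IMPLIES x2) AND (x2 IMPLIES x1)) OR x2   (eliminate IFF)
≡ NOT x3 OR NOT ((NOT x1 OR x2) AND (x2 IMPLIES x1)) OR x2   (eliminate IMPLIES)
≡ NOT x3 OR NOT ((NOT x1 OR x2) AND (NOT x2 OR x1)) OR x2   (eliminate IMPLIES)
≡ NOT x3 OR NOT (NOT x1 OR x2) OR NOT (NOT x2 OR x1) OR x2   (De Morgan)
≡ NOT x3 OR (NOT NOT x1 AND NOT x2) OR NOT (NOT x2 OR x1) OR x2   (De Morgan)
≡ NOT x3 OR (x1 AND NOT x2) OR NOT (NOT x2 OR x1) OR x2   (double negation)
≡ NOT x3 OR (x1 AND NOT x2) OR (NOT NOT x2 AND NOT x1) OR x2   (De Morgan)
≡ NOT x3 OR (x1 AND NOT x2) OR (x2 AND NOT x1) OR x2   (double negation)
≡ NOT x3 OR (x1 AND NOT x2) OR x2   (simplify)

NOT x3 OR (x1 AND NOT x2) OR x2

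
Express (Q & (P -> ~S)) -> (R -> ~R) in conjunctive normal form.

(~Q | P | ~R) & (~Q | S | ~R)

(Q & (P -> ~S)) -> (R -> ~R)
≡ ~(Q & (P -> ~S)) | (R -> ~R)
≡ ~(Q & (~P | ~S)) | (R -> ~R)
≡ ~(Q & (~P | ~S)) | ~R | ~R
≡ ~Q | ~(~P | ~S) | ~R | ~R
≡ ~Q | (~~P & ~~S) | ~R | ~R
≡ ~Q | (P & ~~S) | ~R | ~R
≡ ~Q | (P & S) | ~R | ~R
≡ (~Q | P | ~R | ~R) & (~Q | S | ~R | ~R)
≡ (~Q | P | ~R) & (~Q | S | ~R)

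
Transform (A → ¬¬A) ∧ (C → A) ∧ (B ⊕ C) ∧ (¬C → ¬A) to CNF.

(A → ¬¬A) ∧ (C → A) ∧ (B ⊕ C) ∧ (¬C → ¬A)
≡ (¬A ∨ ¬¬A) ∧ (C → A) ∧ (B ⊕ C) ∧ (¬C → ¬A)   — eliminate →
≡ (¬A ∨ ¬¬A) ∧ (¬C ∨ A) ∧ (B ⊕ C) ∧ (¬C → ¬A)   — eliminate →
≡ (¬A ∨ ¬¬A) ∧ (¬C ∨ A) ∧ (B ∨ C) ∧ ¬(B ∧ C) ∧ (¬C → ¬A)   — expand ⊕
≡ (¬A ∨ ¬¬A) ∧ (¬C ∨ A) ∧ (B ∨ C) ∧ ¬(B ∧ C) ∧ (¬¬C ∨ ¬A)   — eliminate →
≡ (¬A ∨ A) ∧ (¬C ∨ A) ∧ (B ∨ C) ∧ ¬(B ∧ C) ∧ (¬¬C ∨ ¬A)   — double negation
≡ (¬A ∨ A) ∧ (¬C ∨ A) ∧ (B ∨ C) ∧ (¬B ∨ ¬C) ∧ (¬¬C ∨ ¬A)   — De Morgan
≡ (¬A ∨ A) ∧ (¬C ∨ A) ∧ (B ∨ C) ∧ (¬B ∨ ¬C) ∧ (C ∨ ¬A)   — double negation
≡ (¬C ∨ A) ∧ (B ∨ C) ∧ (¬B ∨ ¬C) ∧ (C ∨ ¬A)   — simplify

(¬C ∨ A) ∧ (B ∨ C) ∧ (¬B ∨ ¬C) ∧ (C ∨ ¬A)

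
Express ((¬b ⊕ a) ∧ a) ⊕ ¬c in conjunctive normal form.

((¬b ⊕ a) ∧ a) ⊕ ¬c
= (((¬b ⊕ a) ∧ a) ∨ ¬c) ∧ ¬((¬b ⊕ a) ∧ a ∧ ¬c)   [expand ⊕]
= (((¬b ∨ a) ∧ ¬(¬b ∧ a) ∧ a) ∨ ¬c) ∧ ¬((¬b ⊕ a) ∧ a ∧ ¬c)   [expand ⊕]
= (((¬b ∨ a) ∧ ¬(¬b ∧ a) ∧ a) ∨ ¬c) ∧ ¬((¬b ∨ a) ∧ ¬(¬b ∧ a) ∧ a ∧ ¬c)   [expand ⊕]
= (((¬b ∨ a) ∧ (¬¬b ∨ ¬a) ∧ a) ∨ ¬c) ∧ ¬((¬b ∨ a) ∧ ¬(¬b ∧ a) ∧ a ∧ ¬c)   [De Morgan]
= (((¬b ∨ a) ∧ (b ∨ ¬a) ∧ a) ∨ ¬c) ∧ ¬((¬b ∨ a) ∧ ¬(¬b ∧ a) ∧ a ∧ ¬c)   [double negation]
= (((¬b ∨ a) ∧ (b ∨ ¬a) ∧ a) ∨ ¬c) ∧ (¬(¬b ∨ a) ∨ ¬¬(¬b ∧ a) ∨ ¬a ∨ ¬¬c)   [De Morgan]
= (((¬b ∨ a) ∧ (b ∨ ¬a) ∧ a) ∨ ¬c) ∧ ((¬¬b ∧ ¬a) ∨ ¬¬(¬b ∧ a) ∨ ¬a ∨ ¬¬c)   [De Morgan]
= (((¬b ∨ a) ∧ (b ∨ ¬a) ∧ a) ∨ ¬c) ∧ ((b ∧ ¬a) ∨ ¬¬(¬b ∧ a) ∨ ¬a ∨ ¬¬c)   [double negation]
= (((¬b ∨ a) ∧ (b ∨ ¬a) ∧ a) ∨ ¬c) ∧ ((b ∧ ¬a) ∨ (¬b ∧ a) ∨ ¬a ∨ ¬¬c)   [double negation]
= (((¬b ∨ a) ∧ (b ∨ ¬a) ∧ a) ∨ ¬c) ∧ ((b ∧ ¬a) ∨ (¬b ∧ a) ∨ ¬a ∨ c)   [double negation]
= (¬b ∨ a ∨ ¬c) ∧ (b ∨ ¬a ∨ ¬c) ∧ (a ∨ ¬c) ∧ (b ∨ ¬b ∨ ¬a ∨ c) ∧ (b ∨ a ∨ ¬a ∨ c) ∧ (¬a ∨ ¬b ∨ ¬a ∨ c) ∧ (¬a ∨ a ∨ ¬a ∨ c)   [distribute ∨ over ∧]
= (b ∨ ¬a ∨ ¬c) ∧ (a ∨ ¬c) ∧ (¬a ∨ ¬b ∨ c)   [simplify]

(b ∨ ¬a ∨ ¬c) ∧ (a ∨ ¬c) ∧ (¬a ∨ ¬b ∨ c)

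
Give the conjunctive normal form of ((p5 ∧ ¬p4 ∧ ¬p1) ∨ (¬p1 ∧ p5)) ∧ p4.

p5 ∧ ¬p1 ∧ p4

((p5 ∧ ¬p4 ∧ ¬p1) ∨ (¬p1 ∧ p5)) ∧ p4
⇔ (p5 ∨ ¬p1) ∧ (p5 ∨ p5) ∧ (¬p4 ∨ ¬p1) ∧ (¬p4 ∨ p5) ∧ (¬p1 ∨ ¬p1) ∧ (¬p1 ∨ p5) ∧ p4   [distribute ∨ over ∧]
⇔ p5 ∧ ¬p1 ∧ p4   [simplify]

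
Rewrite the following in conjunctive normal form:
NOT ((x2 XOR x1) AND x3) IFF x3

x3 AND (NOT x3 OR NOT x2 OR x1) AND (NOT x3 OR NOT x1 OR x2)

NOT ((x2 XOR x1) AND x3) IFF x3
≡ (NOT ((x2 XOR x1) AND x3) IMPLIES x3) AND (x3 IMPLIES NOT ((x2 XOR x1) AND x3))   — eliminate IFF
≡ (NOT NOT ((x2 XOR x1) AND x3) OR x3) AND (x3 IMPLIES NOT ((x2 XOR x1) AND x3))   — eliminate IMPLIES
≡ (NOT NOT ((x2 OR x1) AND NOT (x2 AND x1) AND x3) OR x3) AND (x3 IMPLIES NOT ((x2 XOR x1) AND x3))   — expand XOR
≡ (NOT NOT ((x2 OR x1) AND NOT (x2 AND x1) AND x3) OR x3) AND (NOT x3 OR NOT ((x2 XOR x1) AND x3))   — eliminate IMPLIES
≡ (NOT NOT ((x2 OR x1) AND NOT (x2 AND x1) AND x3) OR x3) AND (NOT x3 OR NOT ((x2 OR x1) AND NOT (x2 AND x1) AND x3))   — expand XOR
≡ (((x2 OR x1) AND NOT (x2 AND x1) AND x3) OR x3) AND (NOT x3 OR NOT ((x2 OR x1) AND NOT (x2 AND x1) AND x3))   — double negation
≡ (((x2 OR x1) AND (NOT x2 OR NOT x1) AND x3) OR x3) AND (NOT x3 OR NOT ((x2 OR x1) AND NOT (x2 AND x1) AND x3))   — De Morgan
≡ (((x2 OR x1) AND (NOT x2 OR NOT x1) AND x3) OR x3) AND (NOT x3 OR NOT (x2 OR x1) OR NOT NOT (x2 AND x1) OR NOT x3)   — De Morgan
≡ (((x2 OR x1) AND (NOT x2 OR NOT x1) AND x3) OR x3) AND (NOT x3 OR (NOT x2 AND NOT x1) OR NOT NOT (x2 AND x1) OR NOT x3)   — De Morgan
≡ (((x2 OR x1) AND (NOT x2 OR NOT x1) AND x3) OR x3) AND (NOT x3 OR (NOT x2 AND NOT x1) OR (x2 AND x1) OR NOT x3)   — double negation
≡ (x2 OR x1 OR x3) AND (NOT x2 OR NOT x1 OR x3) AND (x3 OR x3) AND (NOT x3 OR NOT x2 OR x2 OR NOT x3) AND (NOT x3 OR NOT x2 OR x1 OR NOT x3) AND (NOT x3 OR NOT x1 OR x2 OR NOT x3) AND (NOT x3 OR NOT x1 OR x1 OR NOT x3)   — distribute OR over AND
≡ x3 AND (NOT x3 OR NOT x2 OR x1) AND (NOT x3 OR NOT x1 OR x2)   — simplify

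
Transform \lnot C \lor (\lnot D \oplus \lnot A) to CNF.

\lnot C \lor (\lnot D \oplus \lnot A)
⇔ \lnot C \lor ((\lnot D \lor \lnot A) \land \lnot (\lnot D \land \lnot A))   (expand \oplus)
⇔ \lnot C \lor ((\lnot D \lor \lnot A) \land (\lnot \lnot D \lor \lnot \lnot A))   (De Morgan)
⇔ \lnot C \lor ((\lnot D \lor \lnot A) \land (D \lor \lnot \lnot A))   (double negation)
⇔ \lnot C \lor ((\lnot D \lor \lnot A) \land (D \lor A))   (double negation)
⇔ (\lnot C \lor \lnot D \lor \lnot A) \land (\lnot C \lor D \lor A)   (distribute \lor over \land)

(\lnot C \lor \lnot D \lor \lnot A) \land (\lnot C \lor D \lor A)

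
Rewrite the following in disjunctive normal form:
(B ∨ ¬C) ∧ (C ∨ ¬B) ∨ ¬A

(B ∨ ¬C) ∧ (C ∨ ¬B) ∨ ¬A
= B ∧ C ∨ B ∧ ¬B ∨ ¬C ∧ C ∨ ¬C ∧ ¬B ∨ ¬A   (distribute ∧ over ∨)
= B ∧ C ∨ ¬C ∧ ¬B ∨ ¬A   (simplify)

B ∧ C ∨ ¬C ∧ ¬B ∨ ¬A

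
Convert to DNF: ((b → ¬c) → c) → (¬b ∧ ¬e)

((b → ¬c) → c) → (¬b ∧ ¬e)
≡ ¬((b → ¬c) → c) ∨ (¬b ∧ ¬e)   — eliminate →
≡ ¬(¬(b → ¬c) ∨ c) ∨ (¬b ∧ ¬e)   — eliminate →
≡ ¬(¬(¬b ∨ ¬c) ∨ c) ∨ (¬b ∧ ¬e)   — eliminate →
≡ (¬¬(¬b ∨ ¬c) ∧ ¬c) ∨ (¬b ∧ ¬e)   — De Morgan
≡ ((¬b ∨ ¬c) ∧ ¬c) ∨ (¬b ∧ ¬e)   — double negation
≡ (¬b ∧ ¬c) ∨ (¬c ∧ ¬c) ∨ (¬b ∧ ¬e)   — distribute ∧ over ∨
≡ ¬c ∨ (¬b ∧ ¬e)   — simplify

¬c ∨ (¬b ∧ ¬e)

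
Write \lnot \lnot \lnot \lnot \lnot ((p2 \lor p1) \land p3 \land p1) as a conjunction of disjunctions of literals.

\lnot p1 \lor \lnot p3

\lnot \lnot \lnot \lnot \lnot ((p2 \lor p1) \land p3 \land p1)
≡ \lnot \lnot \lnot ((p2 \lor p1) \land p3 \land p1)   (double negation)
≡ \lnot ((p2 \lor p1) \land p3 \land p1)   (double negation)
≡ \lnot (p2 \lor p1) \lor \lnot p3 \lor \lnot p1   (De Morgan)
≡ (\lnot p2 \land \lnot p1) \lor \lnot p3 \lor \lnot p1   (De Morgan)
≡ (\lnot p2 \lor \lnot p3 \lor \lnot p1) \land (\lnot p1 \lor \lnot p3 \lor \lnot p1)   (distribute \lor over \land)
≡ \lnot p1 \lor \lnot p3   (simplify)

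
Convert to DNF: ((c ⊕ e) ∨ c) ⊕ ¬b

¬c ∧ e ∧ b ∨ c ∧ b ∨ ¬c ∧ ¬e ∧ ¬b

((c ⊕ e) ∨ c) ⊕ ¬b
≡ ((c ⊕ e) ∨ c) ∧ ¬¬b ∨ ¬((c ⊕ e) ∨ c) ∧ ¬b   [expand ⊕]
≡ (c ∧ ¬e ∨ ¬c ∧ e ∨ c) ∧ ¬¬b ∨ ¬((c ⊕ e) ∨ c) ∧ ¬b   [expand ⊕]
≡ (c ∧ ¬e ∨ ¬c ∧ e ∨ c) ∧ ¬¬b ∨ ¬(c ∧ ¬e ∨ ¬c ∧ e ∨ c) ∧ ¬b   [expand ⊕]
≡ (c ∧ ¬e ∨ ¬c ∧ e ∨ c) ∧ b ∨ ¬(c ∧ ¬e ∨ ¬c ∧ e ∨ c) ∧ ¬b   [double negation]
≡ (c ∧ ¬e ∨ ¬c ∧ e ∨ c) ∧ b ∨ ¬(c ∧ ¬e) ∧ ¬(¬c ∧ e) ∧ ¬c ∧ ¬b   [De Morgan]
≡ (c ∧ ¬e ∨ ¬c ∧ e ∨ c) ∧ b ∨ (¬c ∨ ¬¬e) ∧ ¬(¬c ∧ e) ∧ ¬c ∧ ¬b   [De Morgan]
≡ (c ∧ ¬e ∨ ¬c ∧ e ∨ c) ∧ b ∨ (¬c ∨ e) ∧ ¬(¬c ∧ e) ∧ ¬c ∧ ¬b   [double negation]
≡ (c ∧ ¬e ∨ ¬c ∧ e ∨ c) ∧ b ∨ (¬c ∨ e) ∧ (¬¬c ∨ ¬e) ∧ ¬c ∧ ¬b   [De Morgan]
≡ (c ∧ ¬e ∨ ¬c ∧ e ∨ c) ∧ b ∨ (¬c ∨ e) ∧ (c ∨ ¬e) ∧ ¬c ∧ ¬b   [double negation]
≡ c ∧ ¬e ∧ b ∨ ¬c ∧ e ∧ b ∨ c ∧ b ∨ ¬c ∧ c ∧ ¬c ∧ ¬b ∨ ¬c ∧ ¬e ∧ ¬c ∧ ¬b ∨ e ∧ c ∧ ¬c ∧ ¬b ∨ e ∧ ¬e ∧ ¬c ∧ ¬b   [distribute ∧ over ∨]
≡ ¬c ∧ e ∧ b ∨ c ∧ b ∨ ¬c ∧ ¬e ∧ ¬b   [simplify]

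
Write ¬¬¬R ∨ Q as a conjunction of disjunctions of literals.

¬R ∨ Q

¬¬¬R ∨ Q
= ¬R ∨ Q   [double negation]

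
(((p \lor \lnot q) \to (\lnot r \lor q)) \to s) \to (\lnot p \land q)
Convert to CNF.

(q \lor \lnot r) \land (\lnot s \lor \lnot p) \land (\lnot s \lor q)

(((p \lor \lnot q) \to (\lnot r \lor q)) \to s) \to (\lnot p \land q)
= \lnot (((p \lor \lnot q) \to (\lnot r \lor q)) \to s) \lor (\lnot p \land q)   — eliminate \to
= \lnot (\lnot ((p \lor \lnot q) \to (\lnot r \lor q)) \lor s) \lor (\lnot p \land q)   — eliminate \to
= \lnot (\lnot (\lnot (p \lor \lnot q) \lor \lnot r \lor q) \lor s) \lor (\lnot p \land q)   — eliminate \to
= (\lnot \lnot (\lnot (p \lor \lnot q) \lor \lnot r \lor q) \land \lnot s) \lor (\lnot p \land q)   — De Morgan
= ((\lnot (p \lor \lnot q) \lor \lnot r \lor q) \land \lnot s) \lor (\lnot p \land q)   — double negation
= (((\lnot p \land \lnot \lnot q) \lor \lnot r \lor q) \land \lnot s) \lor (\lnot p \land q)   — De Morgan
= (((\lnot p \land q) \lor \lnot r \lor q) \land \lnot s) \lor (\lnot p \land q)   — double negation
= (\lnot p \lor \lnot r \lor q \lor \lnot p) \land (\lnot p \lor \lnot r \lor q \lor q) \land (q \lor \lnot r \lor q \lor \lnot p) \land (q \lor \lnot r \lor q \lor q) \land (\lnot s \lor \lnot p) \land (\lnot s \lor q)   — distribute \lor over \land
= (q \lor \lnot r) \land (\lnot s \lor \lnot p) \land (\lnot s \lor q)   — simplify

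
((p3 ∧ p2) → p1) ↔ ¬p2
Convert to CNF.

(p3 ∨ ¬p2) ∧ (¬p1 ∨ ¬p2)

((p3 ∧ p2) → p1) ↔ ¬p2
≡ (((p3 ∧ p2) → p1) → ¬p2) ∧ (¬p2 → ((p3 ∧ p2) → p1))
≡ (¬((p3 ∧ p2) → p1) ∨ ¬p2) ∧ (¬p2 → ((p3 ∧ p2) → p1))
≡ (¬(¬(p3 ∧ p2) ∨ p1) ∨ ¬p2) ∧ (¬p2 → ((p3 ∧ p2) → p1))
≡ (¬(¬(p3 ∧ p2) ∨ p1) ∨ ¬p2) ∧ (¬¬p2 ∨ ((p3 ∧ p2) → p1))
≡ (¬(¬(p3 ∧ p2) ∨ p1) ∨ ¬p2) ∧ (¬¬p2 ∨ ¬(p3 ∧ p2) ∨ p1)
≡ ((¬¬(p3 ∧ p2) ∧ ¬p1) ∨ ¬p2) ∧ (¬¬p2 ∨ ¬(p3 ∧ p2) ∨ p1)
≡ ((p3 ∧ p2 ∧ ¬p1) ∨ ¬p2) ∧ (¬¬p2 ∨ ¬(p3 ∧ p2) ∨ p1)
≡ ((p3 ∧ p2 ∧ ¬p1) ∨ ¬p2) ∧ (p2 ∨ ¬(p3 ∧ p2) ∨ p1)
≡ ((p3 ∧ p2 ∧ ¬p1) ∨ ¬p2) ∧ (p2 ∨ ¬p3 ∨ ¬p2 ∨ p1)
≡ (p3 ∨ ¬p2) ∧ (p2 ∨ ¬p2) ∧ (¬p1 ∨ ¬p2) ∧ (p2 ∨ ¬p3 ∨ ¬p2 ∨ p1)
≡ (p3 ∨ ¬p2) ∧ (¬p1 ∨ ¬p2)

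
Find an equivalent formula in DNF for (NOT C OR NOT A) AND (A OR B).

(NOT C AND A) OR (NOT C AND B) OR (NOT A AND B)

(NOT C OR NOT A) AND (A OR B)
⇔ (NOT C AND A) OR (NOT C AND B) OR (NOT A AND A) OR (NOT A AND B)   — distribute AND over OR
⇔ (NOT C AND A) OR (NOT C AND B) OR (NOT A AND B)   — simplify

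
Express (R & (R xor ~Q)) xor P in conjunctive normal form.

(R | P) & (~R | Q | P) & (~R | ~Q | ~P)

(R & (R xor ~Q)) xor P
≡ ((R & (R xor ~Q)) | P) & ~(R & (R xor ~Q) & P)   — expand xor
≡ ((R & (R | ~Q) & ~(R & ~Q)) | P) & ~(R & (R xor ~Q) & P)   — expand xor
≡ ((R & (R | ~Q) & ~(R & ~Q)) | P) & ~(R & (R | ~Q) & ~(R & ~Q) & P)   — expand xor
≡ ((R & (R | ~Q) & (~R | ~~Q)) | P) & ~(R & (R | ~Q) & ~(R & ~Q) & P)   — De Morgan
≡ ((R & (R | ~Q) & (~R | Q)) | P) & ~(R & (R | ~Q) & ~(R & ~Q) & P)   — double negation
≡ ((R & (R | ~Q) & (~R | Q)) | P) & (~R | ~(R | ~Q) | ~~(R & ~Q) | ~P)   — De Morgan
≡ ((R & (R | ~Q) & (~R | Q)) | P) & (~R | (~R & ~~Q) | ~~(R & ~Q) | ~P)   — De Morgan
≡ ((R & (R | ~Q) & (~R | Q)) | P) & (~R | (~R & Q) | ~~(R & ~Q) | ~P)   — double negation
≡ ((R & (R | ~Q) & (~R | Q)) | P) & (~R | (~R & Q) | (R & ~Q) | ~P)   — double negation
≡ (R | P) & (R | ~Q | P) & (~R | Q | P) & (~R | ~R | R | ~P) & (~R | ~R | ~Q | ~P) & (~R | Q | R | ~P) & (~R | Q | ~Q | ~P)   — distribute | over &
≡ (R | P) & (~R | Q | P) & (~R | ~Q | ~P)   — simplify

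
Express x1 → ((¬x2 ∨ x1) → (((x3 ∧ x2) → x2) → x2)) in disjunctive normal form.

x1 → ((¬x2 ∨ x1) → (((x3 ∧ x2) → x2) → x2))
= ¬x1 ∨ ((¬x2 ∨ x1) → (((x3 ∧ x2) → x2) → x2))   [eliminate →]
= ¬x1 ∨ ¬(¬x2 ∨ x1) ∨ (((x3 ∧ x2) → x2) → x2)   [eliminate →]
= ¬x1 ∨ ¬(¬x2 ∨ x1) ∨ ¬((x3 ∧ x2) → x2) ∨ x2   [eliminate →]
= ¬x1 ∨ ¬(¬x2 ∨ x1) ∨ ¬(¬(x3 ∧ x2) ∨ x2) ∨ x2   [eliminate →]
= ¬x1 ∨ (¬¬x2 ∧ ¬x1) ∨ ¬(¬(x3 ∧ x2) ∨ x2) ∨ x2   [De Morgan]
= ¬x1 ∨ (x2 ∧ ¬x1) ∨ ¬(¬(x3 ∧ x2) ∨ x2) ∨ x2   [double negation]
= ¬x1 ∨ (x2 ∧ ¬x1) ∨ (¬¬(x3 ∧ x2) ∧ ¬x2) ∨ x2   [De Morgan]
= ¬x1 ∨ (x2 ∧ ¬x1) ∨ (x3 ∧ x2 ∧ ¬x2) ∨ x2   [double negation]
= ¬x1 ∨ x2   [simplify]

¬x1 ∨ x2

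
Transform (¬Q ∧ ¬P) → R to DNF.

Q ∨ P ∨ R

(¬Q ∧ ¬P) → R
⇔ ¬(¬Q ∧ ¬P) ∨ R   [eliminate →]
⇔ ¬¬Q ∨ ¬¬P ∨ R   [De Morgan]
⇔ Q ∨ ¬¬P ∨ R   [double negation]
⇔ Q ∨ P ∨ R   [double negation]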